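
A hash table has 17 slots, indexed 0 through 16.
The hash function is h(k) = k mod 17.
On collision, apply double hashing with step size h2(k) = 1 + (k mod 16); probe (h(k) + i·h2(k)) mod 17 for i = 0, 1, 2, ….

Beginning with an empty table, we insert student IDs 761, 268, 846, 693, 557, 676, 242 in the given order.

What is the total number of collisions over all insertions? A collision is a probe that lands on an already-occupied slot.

761 hashes to 13; slot 13 is free -> place at 13.
268 hashes to 13, h2=13; 13 taken -> place at 9.
846 hashes to 13, h2=15; 13 taken -> place at 11.
693 hashes to 13, h2=6; 13 taken -> place at 2.
557 hashes to 13, h2=14; 13 taken -> place at 10.
676 hashes to 13, h2=5; 13 taken -> place at 1.
242 hashes to 4; slot 4 is free -> place at 4.
Table: [_, 676, 693, _, 242, _, _, _, _, 268, 557, 846, _, 761, _, _, _]

5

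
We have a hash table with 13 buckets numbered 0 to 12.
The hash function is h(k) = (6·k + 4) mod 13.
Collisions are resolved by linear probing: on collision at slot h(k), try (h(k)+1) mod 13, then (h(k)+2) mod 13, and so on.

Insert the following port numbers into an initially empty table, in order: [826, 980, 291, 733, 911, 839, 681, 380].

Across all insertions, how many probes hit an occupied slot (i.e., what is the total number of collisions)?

19

Insert 826: h=7, slot 7 empty => index 7.
Insert 980: h=8, slot 8 empty => index 8.
Insert 291: h=8, slot 8 occupied => index 9.
Insert 733: h=8, slots 8,9 occupied => index 10.
Insert 911: h=10, slot 10 occupied => index 11.
Insert 839: h=7, slots 7,8,9,10,11 occupied => index 12.
Insert 681: h=8, slots 8,9,10,11,12 occupied => index 0.
Insert 380: h=9, slots 9,10,11,12,0 occupied => index 1.
Table: [681, 380, ., ., ., ., ., 826, 980, 291, 733, 911, 839]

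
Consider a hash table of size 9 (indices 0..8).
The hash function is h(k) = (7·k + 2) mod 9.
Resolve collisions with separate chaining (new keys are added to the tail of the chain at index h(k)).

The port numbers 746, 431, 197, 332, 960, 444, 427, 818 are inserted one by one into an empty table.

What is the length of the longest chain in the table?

5

746 → bucket 4
431 → bucket 4 (collision)
197 → bucket 4 (collision)
332 → bucket 4 (collision)
960 → bucket 8
444 → bucket 5
427 → bucket 3
818 → bucket 4 (collision)
Final buckets:
0: _
1: _
2: _
3: 427
4: 746 -> 431 -> 197 -> 332 -> 818
5: 444
6: _
7: _
8: 960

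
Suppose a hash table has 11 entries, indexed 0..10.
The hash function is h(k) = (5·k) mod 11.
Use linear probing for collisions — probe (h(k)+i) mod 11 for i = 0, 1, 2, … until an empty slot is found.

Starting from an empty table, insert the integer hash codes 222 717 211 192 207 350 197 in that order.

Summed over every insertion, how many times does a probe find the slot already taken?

7

Insert 222: h=10, slot 10 empty → index 10.
Insert 717: h=10, slot 10 occupied → index 0.
Insert 211: h=10, slots 10,0 occupied → index 1.
Insert 192: h=3, slot 3 empty → index 3.
Insert 207: h=1, slot 1 occupied → index 2.
Insert 350: h=1, slots 1,2,3 occupied → index 4.
Insert 197: h=6, slot 6 empty → index 6.
Table: [717, 211, 207, 192, 350, —, 197, —, —, —, 222]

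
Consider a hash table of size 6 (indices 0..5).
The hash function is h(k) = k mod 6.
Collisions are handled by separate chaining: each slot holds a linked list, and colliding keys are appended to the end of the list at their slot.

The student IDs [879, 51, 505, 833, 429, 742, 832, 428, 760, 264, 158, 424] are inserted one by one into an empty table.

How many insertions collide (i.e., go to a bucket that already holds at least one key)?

6

879 → bucket 3
51 → bucket 3 (collision)
505 → bucket 1
833 → bucket 5
429 → bucket 3 (collision)
742 → bucket 4
832 → bucket 4 (collision)
428 → bucket 2
760 → bucket 4 (collision)
264 → bucket 0
158 → bucket 2 (collision)
424 → bucket 4 (collision)
Final buckets:
0: 264
1: 505
2: 428 -> 158
3: 879 -> 51 -> 429
4: 742 -> 832 -> 760 -> 424
5: 833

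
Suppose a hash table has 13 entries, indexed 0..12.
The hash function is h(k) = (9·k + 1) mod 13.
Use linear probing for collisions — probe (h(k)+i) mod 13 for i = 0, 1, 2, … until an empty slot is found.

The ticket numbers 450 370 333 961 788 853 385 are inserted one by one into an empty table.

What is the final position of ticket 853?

11

Insert 450: h=8, slot 8 empty -> index 8.
Insert 370: h=3, slot 3 empty -> index 3.
Insert 333: h=8, slot 8 occupied -> index 9.
Insert 961: h=5, slot 5 empty -> index 5.
Insert 788: h=8, slots 8,9 occupied -> index 10.
Insert 853: h=8, slots 8,9,10 occupied -> index 11.
Insert 385: h=8, slots 8,9,10,11 occupied -> index 12.
Table: [., ., ., 370, ., 961, ., ., 450, 333, 788, 853, 385]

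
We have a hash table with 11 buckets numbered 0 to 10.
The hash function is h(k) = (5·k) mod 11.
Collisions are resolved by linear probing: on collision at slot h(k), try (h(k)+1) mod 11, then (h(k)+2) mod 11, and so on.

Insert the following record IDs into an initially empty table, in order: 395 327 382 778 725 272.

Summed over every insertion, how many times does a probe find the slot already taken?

11

395 hashes to 6; slot 6 is free -> place at 6.
327 hashes to 7; slot 7 is free -> place at 7.
382 hashes to 7; 7 taken -> place at 8.
778 hashes to 7; 7,8 taken -> place at 9.
725 hashes to 6; 6,7,8,9 taken -> place at 10.
272 hashes to 7; 7,8,9,10 taken -> place at 0.
Table: [272, _, _, _, _, _, 395, 327, 382, 778, 725]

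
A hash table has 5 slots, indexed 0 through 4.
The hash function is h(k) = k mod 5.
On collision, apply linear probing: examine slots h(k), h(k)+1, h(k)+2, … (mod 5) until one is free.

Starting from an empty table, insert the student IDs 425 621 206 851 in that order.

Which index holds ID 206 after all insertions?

Insert 425: h=0, slot 0 empty => index 0.
Insert 621: h=1, slot 1 empty => index 1.
Insert 206: h=1, slot 1 occupied => index 2.
Insert 851: h=1, slots 1,2 occupied => index 3.
Table: [425, 621, 206, 851, —]

2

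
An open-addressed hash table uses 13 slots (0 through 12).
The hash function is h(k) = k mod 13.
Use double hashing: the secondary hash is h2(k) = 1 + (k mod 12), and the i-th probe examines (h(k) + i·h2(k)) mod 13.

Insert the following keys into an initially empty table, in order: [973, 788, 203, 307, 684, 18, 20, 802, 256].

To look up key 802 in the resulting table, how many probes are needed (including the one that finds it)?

973: h=11 => slot 11
788: h=8 => slot 8
203: h=8, h2=12, probe 8,7 => slot 7
307: h=8, h2=8, probe 8,3 => slot 3
684: h=8, h2=1, probe 8,9 => slot 9
18: h=5 => slot 5
20: h=7, h2=9, probe 7,3,12 => slot 12
802: h=9, h2=11, probe 9,7,5,3,1 => slot 1
256: h=9, h2=5, probe 9,1,6 => slot 6
Table: [-, 802, -, 307, -, 18, 256, 203, 788, 684, -, 973, 20]
Lookup 802: h=9, h2=11, probe 9,7,5,3,1 → found at 1.

5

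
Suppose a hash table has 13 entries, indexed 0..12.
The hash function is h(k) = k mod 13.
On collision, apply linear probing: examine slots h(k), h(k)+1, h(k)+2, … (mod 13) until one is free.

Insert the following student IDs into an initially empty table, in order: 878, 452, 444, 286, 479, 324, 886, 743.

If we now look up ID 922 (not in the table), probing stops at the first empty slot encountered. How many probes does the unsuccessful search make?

Insert 878: h=7, slot 7 empty -> index 7.
Insert 452: h=10, slot 10 empty -> index 10.
Insert 444: h=2, slot 2 empty -> index 2.
Insert 286: h=0, slot 0 empty -> index 0.
Insert 479: h=11, slot 11 empty -> index 11.
Insert 324: h=12, slot 12 empty -> index 12.
Insert 886: h=2, slot 2 occupied -> index 3.
Insert 743: h=2, slots 2,3 occupied -> index 4.
Table: [286, _, 444, 886, 743, _, _, 878, _, _, 452, 479, 324]
Lookup 922: h=12, probe 12,0,1 → slot 1 empty, not found.

3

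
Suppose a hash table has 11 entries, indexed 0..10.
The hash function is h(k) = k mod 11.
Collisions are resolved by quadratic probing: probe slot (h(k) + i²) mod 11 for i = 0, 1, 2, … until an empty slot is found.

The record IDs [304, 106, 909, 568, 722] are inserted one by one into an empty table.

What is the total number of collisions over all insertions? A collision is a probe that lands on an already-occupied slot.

304 hashes to 7; slot 7 is free => place at 7.
106 hashes to 7; 7 taken => place at 8.
909 hashes to 7; 7,8 taken => place at 0.
568 hashes to 7; 7,8,0 taken => place at 5.
722 hashes to 7; 7,8,0,5 taken => place at 1.
Table: [909, 722, ∅, ∅, ∅, 568, ∅, 304, 106, ∅, ∅]

10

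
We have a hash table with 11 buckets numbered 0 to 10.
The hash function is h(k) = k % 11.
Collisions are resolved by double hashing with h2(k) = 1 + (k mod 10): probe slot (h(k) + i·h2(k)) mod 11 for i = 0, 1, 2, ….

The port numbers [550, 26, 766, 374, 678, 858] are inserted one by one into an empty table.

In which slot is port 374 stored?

550: h=0 -> slot 0
26: h=4 -> slot 4
766: h=7 -> slot 7
374: h=0, h2=5, probe 0,5 -> slot 5
678: h=7, h2=9, probe 7,5,3 -> slot 3
858: h=0, h2=9, probe 0,9 -> slot 9
Table: [550, -, -, 678, 26, 374, -, 766, -, 858, -]

5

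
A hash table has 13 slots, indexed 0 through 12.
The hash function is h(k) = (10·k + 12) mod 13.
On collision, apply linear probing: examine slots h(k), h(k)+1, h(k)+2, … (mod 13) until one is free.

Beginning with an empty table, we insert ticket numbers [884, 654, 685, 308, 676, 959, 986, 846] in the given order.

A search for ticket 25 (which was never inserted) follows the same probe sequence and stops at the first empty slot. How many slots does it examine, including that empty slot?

2

884 hashes to 12; slot 12 is free => place at 12.
654 hashes to 0; slot 0 is free => place at 0.
685 hashes to 11; slot 11 is free => place at 11.
308 hashes to 11; 11,12,0 taken => place at 1.
676 hashes to 12; 12,0,1 taken => place at 2.
959 hashes to 8; slot 8 is free => place at 8.
986 hashes to 5; slot 5 is free => place at 5.
846 hashes to 9; slot 9 is free => place at 9.
Table: [654, 308, 676, -, -, 986, -, -, 959, 846, -, 685, 884]
Lookup 25: h=2, probe 2,3 → slot 3 empty, not found.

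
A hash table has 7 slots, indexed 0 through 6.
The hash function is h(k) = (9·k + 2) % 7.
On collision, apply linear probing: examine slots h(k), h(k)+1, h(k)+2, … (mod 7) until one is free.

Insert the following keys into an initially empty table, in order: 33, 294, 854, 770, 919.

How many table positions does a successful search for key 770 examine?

3

Insert 33: h=5, slot 5 empty → index 5.
Insert 294: h=2, slot 2 empty → index 2.
Insert 854: h=2, slot 2 occupied → index 3.
Insert 770: h=2, slots 2,3 occupied → index 4.
Insert 919: h=6, slot 6 empty → index 6.
Table: [∅, ∅, 294, 854, 770, 33, 919]
Lookup 770: h=2, probe 2,3,4 → found at 4.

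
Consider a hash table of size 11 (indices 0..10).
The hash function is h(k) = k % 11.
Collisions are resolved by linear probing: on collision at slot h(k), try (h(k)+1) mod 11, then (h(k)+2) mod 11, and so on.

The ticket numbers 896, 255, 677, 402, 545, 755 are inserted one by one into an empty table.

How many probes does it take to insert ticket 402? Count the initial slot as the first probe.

896: h=5 -> slot 5
255: h=2 -> slot 2
677: h=6 -> slot 6
402: h=6, probe 6,7 -> slot 7
545: h=6, probe 6,7,8 -> slot 8
755: h=7, probe 7,8,9 -> slot 9
Table: [-, -, 255, -, -, 896, 677, 402, 545, 755, -]

2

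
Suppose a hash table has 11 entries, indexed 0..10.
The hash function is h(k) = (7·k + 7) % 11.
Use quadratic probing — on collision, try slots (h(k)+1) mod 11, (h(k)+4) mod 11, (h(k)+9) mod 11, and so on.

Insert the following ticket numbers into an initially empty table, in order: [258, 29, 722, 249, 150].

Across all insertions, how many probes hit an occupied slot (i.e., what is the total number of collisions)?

6

258 hashes to 9; slot 9 is free -> place at 9.
29 hashes to 1; slot 1 is free -> place at 1.
722 hashes to 1; 1 taken -> place at 2.
249 hashes to 1; 1,2 taken -> place at 5.
150 hashes to 1; 1,2,5 taken -> place at 10.
Table: [., 29, 722, ., ., 249, ., ., ., 258, 150]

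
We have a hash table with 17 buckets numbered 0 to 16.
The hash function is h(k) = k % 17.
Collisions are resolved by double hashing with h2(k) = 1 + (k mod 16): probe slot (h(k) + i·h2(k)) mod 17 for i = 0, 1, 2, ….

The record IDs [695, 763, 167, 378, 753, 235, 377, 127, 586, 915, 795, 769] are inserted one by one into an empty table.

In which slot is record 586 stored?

2

695 hashes to 15; slot 15 is free => place at 15.
763 hashes to 15, h2=12; 15 taken => place at 10.
167 hashes to 14; slot 14 is free => place at 14.
378 hashes to 4; slot 4 is free => place at 4.
753 hashes to 5; slot 5 is free => place at 5.
235 hashes to 14, h2=12; 14 taken => place at 9.
377 hashes to 3; slot 3 is free => place at 3.
127 hashes to 8; slot 8 is free => place at 8.
586 hashes to 8, h2=11; 8 taken => place at 2.
915 hashes to 14, h2=4; 14 taken => place at 1.
795 hashes to 13; slot 13 is free => place at 13.
769 hashes to 4, h2=2; 4 taken => place at 6.
Table: [_, 915, 586, 377, 378, 753, 769, _, 127, 235, 763, _, _, 795, 167, 695, _]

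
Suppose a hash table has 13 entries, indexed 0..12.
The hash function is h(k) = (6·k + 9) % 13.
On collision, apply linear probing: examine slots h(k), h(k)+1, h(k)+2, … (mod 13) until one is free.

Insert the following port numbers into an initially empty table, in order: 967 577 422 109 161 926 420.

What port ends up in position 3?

161

Insert 967: h=0, slot 0 empty -> index 0.
Insert 577: h=0, slot 0 occupied -> index 1.
Insert 422: h=6, slot 6 empty -> index 6.
Insert 109: h=0, slots 0,1 occupied -> index 2.
Insert 161: h=0, slots 0,1,2 occupied -> index 3.
Insert 926: h=1, slots 1,2,3 occupied -> index 4.
Insert 420: h=7, slot 7 empty -> index 7.
Table: [967, 577, 109, 161, 926, —, 422, 420, —, —, —, —, —]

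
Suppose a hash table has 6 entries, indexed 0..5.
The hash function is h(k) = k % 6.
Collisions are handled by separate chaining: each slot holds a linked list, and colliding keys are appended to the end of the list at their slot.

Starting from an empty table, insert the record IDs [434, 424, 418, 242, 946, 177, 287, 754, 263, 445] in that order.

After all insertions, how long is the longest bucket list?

4

434 -> bucket 2
424 -> bucket 4
418 -> bucket 4 (collision)
242 -> bucket 2 (collision)
946 -> bucket 4 (collision)
177 -> bucket 3
287 -> bucket 5
754 -> bucket 4 (collision)
263 -> bucket 5 (collision)
445 -> bucket 1
Final buckets:
0: ∅
1: 445
2: 434 -> 242
3: 177
4: 424 -> 418 -> 946 -> 754
5: 287 -> 263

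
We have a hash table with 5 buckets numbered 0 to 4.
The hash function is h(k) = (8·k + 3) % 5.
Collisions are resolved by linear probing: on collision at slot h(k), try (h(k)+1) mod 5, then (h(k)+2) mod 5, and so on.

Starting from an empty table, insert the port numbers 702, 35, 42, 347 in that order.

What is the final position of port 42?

0

702 hashes to 4; slot 4 is free -> place at 4.
35 hashes to 3; slot 3 is free -> place at 3.
42 hashes to 4; 4 taken -> place at 0.
347 hashes to 4; 4,0 taken -> place at 1.
Table: [42, 347, -, 35, 702]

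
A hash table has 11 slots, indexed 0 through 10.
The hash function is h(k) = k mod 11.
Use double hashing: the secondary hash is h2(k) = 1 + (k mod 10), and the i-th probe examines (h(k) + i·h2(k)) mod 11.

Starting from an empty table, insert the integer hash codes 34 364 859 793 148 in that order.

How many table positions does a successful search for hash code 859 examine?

34 hashes to 1; slot 1 is free → place at 1.
364 hashes to 1, h2=5; 1 taken → place at 6.
859 hashes to 1, h2=10; 1 taken → place at 0.
793 hashes to 1, h2=4; 1 taken → place at 5.
148 hashes to 5, h2=9; 5 taken → place at 3.
Table: [859, 34, ∅, 148, ∅, 793, 364, ∅, ∅, ∅, ∅]
Lookup 859: h=1, h2=10, probe 1,0 → found at 0.

2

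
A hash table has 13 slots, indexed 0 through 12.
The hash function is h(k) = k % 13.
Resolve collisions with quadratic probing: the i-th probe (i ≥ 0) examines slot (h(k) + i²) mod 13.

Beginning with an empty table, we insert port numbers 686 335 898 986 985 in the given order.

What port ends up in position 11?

335

686: h=10 → slot 10
335: h=10, probe 10,11 → slot 11
898: h=1 → slot 1
986: h=11, probe 11,12 → slot 12
985: h=10, probe 10,11,1,6 → slot 6
Table: [., 898, ., ., ., ., 985, ., ., ., 686, 335, 986]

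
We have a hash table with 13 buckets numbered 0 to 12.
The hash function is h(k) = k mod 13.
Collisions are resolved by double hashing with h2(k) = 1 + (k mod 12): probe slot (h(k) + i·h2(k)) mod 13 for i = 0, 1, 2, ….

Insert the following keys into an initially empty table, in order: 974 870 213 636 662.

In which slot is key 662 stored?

2

Insert 974: h=12, slot 12 empty -> index 12.
Insert 870: h=12, h2=7, slot 12 occupied -> index 6.
Insert 213: h=5, slot 5 empty -> index 5.
Insert 636: h=12, h2=1, slot 12 occupied -> index 0.
Insert 662: h=12, h2=3, slot 12 occupied -> index 2.
Table: [636, _, 662, _, _, 213, 870, _, _, _, _, _, 974]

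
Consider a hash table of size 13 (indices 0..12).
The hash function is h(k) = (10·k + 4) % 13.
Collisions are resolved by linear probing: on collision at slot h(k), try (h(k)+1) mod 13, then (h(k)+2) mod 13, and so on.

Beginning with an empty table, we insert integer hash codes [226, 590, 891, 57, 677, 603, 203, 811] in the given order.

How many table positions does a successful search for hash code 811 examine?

Insert 226: h=2, slot 2 empty → index 2.
Insert 590: h=2, slot 2 occupied → index 3.
Insert 891: h=9, slot 9 empty → index 9.
Insert 57: h=2, slots 2,3 occupied → index 4.
Insert 677: h=1, slot 1 empty → index 1.
Insert 603: h=2, slots 2,3,4 occupied → index 5.
Insert 203: h=6, slot 6 empty → index 6.
Insert 811: h=2, slots 2,3,4,5,6 occupied → index 7.
Table: [., 677, 226, 590, 57, 603, 203, 811, ., 891, ., ., .]
Lookup 811: h=2, probe 2,3,4,5,6,7 → found at 7.

6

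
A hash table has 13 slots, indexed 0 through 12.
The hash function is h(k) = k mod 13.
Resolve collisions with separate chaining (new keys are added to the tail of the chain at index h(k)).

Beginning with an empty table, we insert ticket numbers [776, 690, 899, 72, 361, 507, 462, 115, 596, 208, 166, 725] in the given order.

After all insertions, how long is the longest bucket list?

776 -> bucket 9
690 -> bucket 1
899 -> bucket 2
72 -> bucket 7
361 -> bucket 10
507 -> bucket 0
462 -> bucket 7 (collision)
115 -> bucket 11
596 -> bucket 11 (collision)
208 -> bucket 0 (collision)
166 -> bucket 10 (collision)
725 -> bucket 10 (collision)
Final buckets:
0: 507 -> 208
1: 690
2: 899
3: .
4: .
5: .
6: .
7: 72 -> 462
8: .
9: 776
10: 361 -> 166 -> 725
11: 115 -> 596
12: .

3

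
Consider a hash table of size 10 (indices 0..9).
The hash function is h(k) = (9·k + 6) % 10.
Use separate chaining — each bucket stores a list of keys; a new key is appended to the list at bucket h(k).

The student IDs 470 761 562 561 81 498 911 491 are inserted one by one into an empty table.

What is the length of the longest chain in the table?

Insert 470: h=6, bucket 6 empty -> new chain.
Insert 761: h=5, bucket 5 empty -> new chain.
Insert 562: h=4, bucket 4 empty -> new chain.
Insert 561: h=5, bucket 5 nonempty -> append to chain.
Insert 81: h=5, bucket 5 nonempty -> append to chain.
Insert 498: h=8, bucket 8 empty -> new chain.
Insert 911: h=5, bucket 5 nonempty -> append to chain.
Insert 491: h=5, bucket 5 nonempty -> append to chain.
Final buckets:
0: —
1: —
2: —
3: —
4: 562
5: 761 -> 561 -> 81 -> 911 -> 491
6: 470
7: —
8: 498
9: —

5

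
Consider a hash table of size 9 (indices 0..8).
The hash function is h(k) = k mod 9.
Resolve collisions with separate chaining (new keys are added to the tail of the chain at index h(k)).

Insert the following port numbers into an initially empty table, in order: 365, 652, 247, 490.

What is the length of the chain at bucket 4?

Insert 365: h=5, bucket 5 empty -> new chain.
Insert 652: h=4, bucket 4 empty -> new chain.
Insert 247: h=4, bucket 4 nonempty -> append to chain.
Insert 490: h=4, bucket 4 nonempty -> append to chain.
Final buckets:
0: —
1: —
2: —
3: —
4: 652 -> 247 -> 490
5: 365
6: —
7: —
8: —

3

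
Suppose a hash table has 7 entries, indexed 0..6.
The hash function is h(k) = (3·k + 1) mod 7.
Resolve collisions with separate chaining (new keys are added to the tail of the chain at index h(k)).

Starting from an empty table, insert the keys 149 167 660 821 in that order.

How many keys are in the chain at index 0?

Insert 149: h=0, bucket 0 empty → new chain.
Insert 167: h=5, bucket 5 empty → new chain.
Insert 660: h=0, bucket 0 nonempty → append to chain.
Insert 821: h=0, bucket 0 nonempty → append to chain.
Final buckets:
0: 149 -> 660 -> 821
1: .
2: .
3: .
4: .
5: 167
6: .

3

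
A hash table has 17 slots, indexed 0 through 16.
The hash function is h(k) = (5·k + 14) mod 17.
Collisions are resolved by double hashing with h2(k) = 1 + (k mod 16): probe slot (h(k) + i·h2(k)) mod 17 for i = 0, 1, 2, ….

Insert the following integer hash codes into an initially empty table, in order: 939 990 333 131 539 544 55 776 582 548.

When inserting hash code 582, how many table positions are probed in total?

939 hashes to 0; slot 0 is free → place at 0.
990 hashes to 0, h2=15; 0 taken → place at 15.
333 hashes to 13; slot 13 is free → place at 13.
131 hashes to 6; slot 6 is free → place at 6.
539 hashes to 6, h2=12; 6 taken → place at 1.
544 hashes to 14; slot 14 is free → place at 14.
55 hashes to 0, h2=8; 0 taken → place at 8.
776 hashes to 1, h2=9; 1 taken → place at 10.
582 hashes to 0, h2=7; 0 taken → place at 7.
548 hashes to 0, h2=5; 0 taken → place at 5.
Table: [939, 539, ∅, ∅, ∅, 548, 131, 582, 55, ∅, 776, ∅, ∅, 333, 544, 990, ∅]

2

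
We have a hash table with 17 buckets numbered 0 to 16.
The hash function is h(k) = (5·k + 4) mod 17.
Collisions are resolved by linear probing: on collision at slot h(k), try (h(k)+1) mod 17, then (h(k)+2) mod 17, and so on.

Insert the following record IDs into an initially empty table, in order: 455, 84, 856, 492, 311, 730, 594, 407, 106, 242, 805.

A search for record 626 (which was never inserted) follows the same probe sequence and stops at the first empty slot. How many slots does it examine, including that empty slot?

4

455 hashes to 1; slot 1 is free → place at 1.
84 hashes to 16; slot 16 is free → place at 16.
856 hashes to 0; slot 0 is free → place at 0.
492 hashes to 16; 16,0,1 taken → place at 2.
311 hashes to 12; slot 12 is free → place at 12.
730 hashes to 16; 16,0,1,2 taken → place at 3.
594 hashes to 16; 16,0,1,2,3 taken → place at 4.
407 hashes to 16; 16,0,1,2,3,4 taken → place at 5.
106 hashes to 7; slot 7 is free → place at 7.
242 hashes to 7; 7 taken → place at 8.
805 hashes to 0; 0,1,2,3,4,5 taken → place at 6.
Table: [856, 455, 492, 730, 594, 407, 805, 106, 242, ∅, ∅, ∅, 311, ∅, ∅, ∅, 84]
Lookup 626: h=6, probe 6,7,8,9 → slot 9 empty, not found.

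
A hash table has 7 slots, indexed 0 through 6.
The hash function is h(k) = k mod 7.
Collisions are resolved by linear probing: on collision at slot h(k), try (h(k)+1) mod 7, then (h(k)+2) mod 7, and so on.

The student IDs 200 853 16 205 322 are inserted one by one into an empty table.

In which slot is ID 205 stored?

3

200: h=4 -> slot 4
853: h=6 -> slot 6
16: h=2 -> slot 2
205: h=2, probe 2,3 -> slot 3
322: h=0 -> slot 0
Table: [322, ∅, 16, 205, 200, ∅, 853]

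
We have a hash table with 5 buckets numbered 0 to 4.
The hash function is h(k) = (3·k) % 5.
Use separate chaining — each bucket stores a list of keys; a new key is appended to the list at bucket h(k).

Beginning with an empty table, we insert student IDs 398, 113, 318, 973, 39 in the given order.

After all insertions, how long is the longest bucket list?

398 -> bucket 4
113 -> bucket 4 (collision)
318 -> bucket 4 (collision)
973 -> bucket 4 (collision)
39 -> bucket 2
Final buckets:
0: .
1: .
2: 39
3: .
4: 398 -> 113 -> 318 -> 973

4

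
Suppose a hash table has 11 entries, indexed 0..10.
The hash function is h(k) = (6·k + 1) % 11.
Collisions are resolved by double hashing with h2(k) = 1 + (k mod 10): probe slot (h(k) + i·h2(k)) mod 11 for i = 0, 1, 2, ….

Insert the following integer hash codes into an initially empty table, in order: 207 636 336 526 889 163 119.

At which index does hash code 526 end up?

Insert 207: h=0, slot 0 empty => index 0.
Insert 636: h=0, h2=7, slot 0 occupied => index 7.
Insert 336: h=4, slot 4 empty => index 4.
Insert 526: h=0, h2=7, slots 0,7 occupied => index 3.
Insert 889: h=0, h2=10, slot 0 occupied => index 10.
Insert 163: h=0, h2=4, slots 0,4 occupied => index 8.
Insert 119: h=0, h2=10, slots 0,10 occupied => index 9.
Table: [207, -, -, 526, 336, -, -, 636, 163, 119, 889]

3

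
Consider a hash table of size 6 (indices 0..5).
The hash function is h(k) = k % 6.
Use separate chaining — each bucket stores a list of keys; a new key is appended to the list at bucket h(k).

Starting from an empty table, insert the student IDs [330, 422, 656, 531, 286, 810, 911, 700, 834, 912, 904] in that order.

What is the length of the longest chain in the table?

4

Insert 330: h=0, bucket 0 empty → new chain.
Insert 422: h=2, bucket 2 empty → new chain.
Insert 656: h=2, bucket 2 nonempty → append to chain.
Insert 531: h=3, bucket 3 empty → new chain.
Insert 286: h=4, bucket 4 empty → new chain.
Insert 810: h=0, bucket 0 nonempty → append to chain.
Insert 911: h=5, bucket 5 empty → new chain.
Insert 700: h=4, bucket 4 nonempty → append to chain.
Insert 834: h=0, bucket 0 nonempty → append to chain.
Insert 912: h=0, bucket 0 nonempty → append to chain.
Insert 904: h=4, bucket 4 nonempty → append to chain.
Final buckets:
0: 330 -> 810 -> 834 -> 912
1: .
2: 422 -> 656
3: 531
4: 286 -> 700 -> 904
5: 911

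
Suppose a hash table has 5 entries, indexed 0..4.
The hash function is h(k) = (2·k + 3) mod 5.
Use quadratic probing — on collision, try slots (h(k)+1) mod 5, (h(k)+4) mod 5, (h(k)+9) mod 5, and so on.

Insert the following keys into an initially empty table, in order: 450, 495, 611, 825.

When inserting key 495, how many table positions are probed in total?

Insert 450: h=3, slot 3 empty → index 3.
Insert 495: h=3, slot 3 occupied → index 4.
Insert 611: h=0, slot 0 empty → index 0.
Insert 825: h=3, slots 3,4 occupied → index 2.
Table: [611, -, 825, 450, 495]

2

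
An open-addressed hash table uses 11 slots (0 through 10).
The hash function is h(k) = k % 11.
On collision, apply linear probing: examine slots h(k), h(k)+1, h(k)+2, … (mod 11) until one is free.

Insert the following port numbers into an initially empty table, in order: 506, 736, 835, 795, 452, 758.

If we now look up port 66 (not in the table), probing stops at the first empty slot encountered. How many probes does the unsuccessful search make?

6

506: h=0 -> slot 0
736: h=10 -> slot 10
835: h=10, probe 10,0,1 -> slot 1
795: h=3 -> slot 3
452: h=1, probe 1,2 -> slot 2
758: h=10, probe 10,0,1,2,3,4 -> slot 4
Table: [506, 835, 452, 795, 758, ., ., ., ., ., 736]
Lookup 66: h=0, probe 0,1,2,3,4,5 → slot 5 empty, not found.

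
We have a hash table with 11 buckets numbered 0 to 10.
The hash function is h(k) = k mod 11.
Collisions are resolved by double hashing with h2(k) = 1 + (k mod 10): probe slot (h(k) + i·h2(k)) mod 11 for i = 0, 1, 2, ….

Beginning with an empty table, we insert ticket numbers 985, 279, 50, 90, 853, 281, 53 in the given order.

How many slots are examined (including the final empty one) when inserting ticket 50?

2

Insert 985: h=6, slot 6 empty -> index 6.
Insert 279: h=4, slot 4 empty -> index 4.
Insert 50: h=6, h2=1, slot 6 occupied -> index 7.
Insert 90: h=2, slot 2 empty -> index 2.
Insert 853: h=6, h2=4, slot 6 occupied -> index 10.
Insert 281: h=6, h2=2, slot 6 occupied -> index 8.
Insert 53: h=9, slot 9 empty -> index 9.
Table: [_, _, 90, _, 279, _, 985, 50, 281, 53, 853]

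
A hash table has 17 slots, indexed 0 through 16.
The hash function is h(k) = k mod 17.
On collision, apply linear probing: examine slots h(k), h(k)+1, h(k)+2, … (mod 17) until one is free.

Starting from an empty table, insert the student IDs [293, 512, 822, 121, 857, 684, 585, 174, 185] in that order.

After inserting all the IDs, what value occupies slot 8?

585

293: h=4 → slot 4
512: h=2 → slot 2
822: h=6 → slot 6
121: h=2, probe 2,3 → slot 3
857: h=7 → slot 7
684: h=4, probe 4,5 → slot 5
585: h=7, probe 7,8 → slot 8
174: h=4, probe 4,5,6,7,8,9 → slot 9
185: h=15 → slot 15
Table: [., ., 512, 121, 293, 684, 822, 857, 585, 174, ., ., ., ., ., 185, .]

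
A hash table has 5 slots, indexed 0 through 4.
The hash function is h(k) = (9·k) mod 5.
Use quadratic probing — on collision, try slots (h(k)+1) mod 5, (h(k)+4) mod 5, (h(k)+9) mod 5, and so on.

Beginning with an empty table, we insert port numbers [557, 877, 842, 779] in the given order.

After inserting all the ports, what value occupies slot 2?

Insert 557: h=3, slot 3 empty → index 3.
Insert 877: h=3, slot 3 occupied → index 4.
Insert 842: h=3, slots 3,4 occupied → index 2.
Insert 779: h=1, slot 1 empty → index 1.
Table: [-, 779, 842, 557, 877]

842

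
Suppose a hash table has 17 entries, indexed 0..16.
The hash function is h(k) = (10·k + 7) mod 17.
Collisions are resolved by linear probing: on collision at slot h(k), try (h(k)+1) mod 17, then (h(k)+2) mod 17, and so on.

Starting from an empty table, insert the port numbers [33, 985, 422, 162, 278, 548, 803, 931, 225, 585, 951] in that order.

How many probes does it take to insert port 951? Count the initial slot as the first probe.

Insert 33: h=14, slot 14 empty -> index 14.
Insert 985: h=14, slot 14 occupied -> index 15.
Insert 422: h=11, slot 11 empty -> index 11.
Insert 162: h=12, slot 12 empty -> index 12.
Insert 278: h=16, slot 16 empty -> index 16.
Insert 548: h=13, slot 13 empty -> index 13.
Insert 803: h=13, slots 13,14,15,16 occupied -> index 0.
Insert 931: h=1, slot 1 empty -> index 1.
Insert 225: h=13, slots 13,14,15,16,0,1 occupied -> index 2.
Insert 585: h=9, slot 9 empty -> index 9.
Insert 951: h=14, slots 14,15,16,0,1,2 occupied -> index 3.
Table: [803, 931, 225, 951, -, -, -, -, -, 585, -, 422, 162, 548, 33, 985, 278]

7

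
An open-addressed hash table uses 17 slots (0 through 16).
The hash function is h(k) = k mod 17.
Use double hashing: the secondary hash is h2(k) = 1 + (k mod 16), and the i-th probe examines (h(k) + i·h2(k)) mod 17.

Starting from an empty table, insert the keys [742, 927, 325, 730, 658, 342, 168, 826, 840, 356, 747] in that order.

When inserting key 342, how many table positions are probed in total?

4

Insert 742: h=11, slot 11 empty -> index 11.
Insert 927: h=9, slot 9 empty -> index 9.
Insert 325: h=2, slot 2 empty -> index 2.
Insert 730: h=16, slot 16 empty -> index 16.
Insert 658: h=12, slot 12 empty -> index 12.
Insert 342: h=2, h2=7, slots 2,9,16 occupied -> index 6.
Insert 168: h=15, slot 15 empty -> index 15.
Insert 826: h=10, slot 10 empty -> index 10.
Insert 840: h=7, slot 7 empty -> index 7.
Insert 356: h=16, h2=5, slot 16 occupied -> index 4.
Insert 747: h=16, h2=12, slots 16,11,6 occupied -> index 1.
Table: [_, 747, 325, _, 356, _, 342, 840, _, 927, 826, 742, 658, _, _, 168, 730]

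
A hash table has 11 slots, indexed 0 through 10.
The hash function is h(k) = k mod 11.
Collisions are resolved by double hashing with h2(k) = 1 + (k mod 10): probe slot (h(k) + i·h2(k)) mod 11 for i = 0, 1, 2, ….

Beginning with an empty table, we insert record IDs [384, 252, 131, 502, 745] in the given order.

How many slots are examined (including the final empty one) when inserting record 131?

Insert 384: h=10, slot 10 empty => index 10.
Insert 252: h=10, h2=3, slot 10 occupied => index 2.
Insert 131: h=10, h2=2, slot 10 occupied => index 1.
Insert 502: h=7, slot 7 empty => index 7.
Insert 745: h=8, slot 8 empty => index 8.
Table: [., 131, 252, ., ., ., ., 502, 745, ., 384]

2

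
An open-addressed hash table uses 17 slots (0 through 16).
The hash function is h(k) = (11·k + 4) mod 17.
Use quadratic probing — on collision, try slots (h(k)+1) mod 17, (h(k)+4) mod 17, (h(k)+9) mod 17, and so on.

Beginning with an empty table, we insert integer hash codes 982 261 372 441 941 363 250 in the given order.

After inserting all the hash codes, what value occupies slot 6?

982: h=11 → slot 11
261: h=2 → slot 2
372: h=16 → slot 16
441: h=10 → slot 10
941: h=2, probe 2,3 → slot 3
363: h=2, probe 2,3,6 → slot 6
250: h=0 → slot 0
Table: [250, _, 261, 941, _, _, 363, _, _, _, 441, 982, _, _, _, _, 372]

363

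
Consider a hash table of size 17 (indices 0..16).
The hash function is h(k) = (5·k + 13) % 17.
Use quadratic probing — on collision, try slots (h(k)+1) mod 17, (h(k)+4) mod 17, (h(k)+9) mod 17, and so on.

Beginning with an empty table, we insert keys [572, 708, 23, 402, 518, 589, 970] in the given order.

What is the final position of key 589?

16

Insert 572: h=0, slot 0 empty -> index 0.
Insert 708: h=0, slot 0 occupied -> index 1.
Insert 23: h=9, slot 9 empty -> index 9.
Insert 402: h=0, slots 0,1 occupied -> index 4.
Insert 518: h=2, slot 2 empty -> index 2.
Insert 589: h=0, slots 0,1,4,9 occupied -> index 16.
Insert 970: h=1, slots 1,2 occupied -> index 5.
Table: [572, 708, 518, -, 402, 970, -, -, -, 23, -, -, -, -, -, -, 589]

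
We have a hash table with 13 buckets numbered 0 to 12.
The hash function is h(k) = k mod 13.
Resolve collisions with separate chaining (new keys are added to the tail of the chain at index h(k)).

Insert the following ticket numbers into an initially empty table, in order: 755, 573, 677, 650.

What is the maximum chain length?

Insert 755: h=1, bucket 1 empty → new chain.
Insert 573: h=1, bucket 1 nonempty → append to chain.
Insert 677: h=1, bucket 1 nonempty → append to chain.
Insert 650: h=0, bucket 0 empty → new chain.
Final buckets:
0: 650
1: 755 -> 573 -> 677
2: .
3: .
4: .
5: .
6: .
7: .
8: .
9: .
10: .
11: .
12: .

3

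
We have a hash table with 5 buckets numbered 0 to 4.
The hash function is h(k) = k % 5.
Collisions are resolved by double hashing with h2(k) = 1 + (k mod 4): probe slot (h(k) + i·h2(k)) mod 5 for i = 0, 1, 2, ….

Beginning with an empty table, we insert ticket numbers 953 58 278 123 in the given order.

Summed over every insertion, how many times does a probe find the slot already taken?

Insert 953: h=3, slot 3 empty → index 3.
Insert 58: h=3, h2=3, slot 3 occupied → index 1.
Insert 278: h=3, h2=3, slots 3,1 occupied → index 4.
Insert 123: h=3, h2=4, slot 3 occupied → index 2.
Table: [∅, 58, 123, 953, 278]

4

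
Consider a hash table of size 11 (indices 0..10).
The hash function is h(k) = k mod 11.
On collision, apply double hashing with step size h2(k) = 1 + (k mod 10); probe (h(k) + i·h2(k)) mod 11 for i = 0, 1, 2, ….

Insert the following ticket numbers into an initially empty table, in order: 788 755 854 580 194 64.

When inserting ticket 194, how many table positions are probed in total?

3

788: h=7 → slot 7
755: h=7, h2=6, probe 7,2 → slot 2
854: h=7, h2=5, probe 7,1 → slot 1
580: h=8 → slot 8
194: h=7, h2=5, probe 7,1,6 → slot 6
64: h=9 → slot 9
Table: [_, 854, 755, _, _, _, 194, 788, 580, 64, _]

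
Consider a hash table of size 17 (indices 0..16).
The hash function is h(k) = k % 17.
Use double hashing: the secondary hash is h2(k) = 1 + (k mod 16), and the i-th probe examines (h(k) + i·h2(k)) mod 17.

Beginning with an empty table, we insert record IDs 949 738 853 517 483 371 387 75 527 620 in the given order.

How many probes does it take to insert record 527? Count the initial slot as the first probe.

949: h=14 => slot 14
738: h=7 => slot 7
853: h=3 => slot 3
517: h=7, h2=6, probe 7,13 => slot 13
483: h=7, h2=4, probe 7,11 => slot 11
371: h=14, h2=4, probe 14,1 => slot 1
387: h=13, h2=4, probe 13,0 => slot 0
75: h=7, h2=12, probe 7,2 => slot 2
527: h=0, h2=16, probe 0,16 => slot 16
620: h=8 => slot 8
Table: [387, 371, 75, 853, ∅, ∅, ∅, 738, 620, ∅, ∅, 483, ∅, 517, 949, ∅, 527]

2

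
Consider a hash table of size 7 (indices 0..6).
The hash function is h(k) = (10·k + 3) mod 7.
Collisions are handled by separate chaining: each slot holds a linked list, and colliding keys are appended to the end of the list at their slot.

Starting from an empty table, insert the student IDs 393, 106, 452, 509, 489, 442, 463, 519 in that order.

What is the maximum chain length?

Insert 393: h=6, bucket 6 empty → new chain.
Insert 106: h=6, bucket 6 nonempty → append to chain.
Insert 452: h=1, bucket 1 empty → new chain.
Insert 509: h=4, bucket 4 empty → new chain.
Insert 489: h=0, bucket 0 empty → new chain.
Insert 442: h=6, bucket 6 nonempty → append to chain.
Insert 463: h=6, bucket 6 nonempty → append to chain.
Insert 519: h=6, bucket 6 nonempty → append to chain.
Final buckets:
0: 489
1: 452
2: —
3: —
4: 509
5: —
6: 393 -> 106 -> 442 -> 463 -> 519

5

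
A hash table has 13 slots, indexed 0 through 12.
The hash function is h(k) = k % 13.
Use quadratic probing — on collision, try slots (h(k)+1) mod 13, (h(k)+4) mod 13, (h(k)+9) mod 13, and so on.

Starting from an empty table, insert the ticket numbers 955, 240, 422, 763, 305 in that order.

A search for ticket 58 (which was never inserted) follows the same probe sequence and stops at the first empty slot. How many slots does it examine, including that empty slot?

6

Insert 955: h=6, slot 6 empty → index 6.
Insert 240: h=6, slot 6 occupied → index 7.
Insert 422: h=6, slots 6,7 occupied → index 10.
Insert 763: h=9, slot 9 empty → index 9.
Insert 305: h=6, slots 6,7,10 occupied → index 2.
Table: [_, _, 305, _, _, _, 955, 240, _, 763, 422, _, _]
Lookup 58: h=6, probe 6,7,10,2,9,5 → slot 5 empty, not found.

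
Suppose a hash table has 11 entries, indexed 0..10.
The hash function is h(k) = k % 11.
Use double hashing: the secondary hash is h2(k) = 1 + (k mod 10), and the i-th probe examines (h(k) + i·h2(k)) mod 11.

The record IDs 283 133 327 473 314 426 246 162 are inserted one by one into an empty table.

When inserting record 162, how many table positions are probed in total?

283: h=8 => slot 8
133: h=1 => slot 1
327: h=8, h2=8, probe 8,5 => slot 5
473: h=0 => slot 0
314: h=6 => slot 6
426: h=8, h2=7, probe 8,4 => slot 4
246: h=4, h2=7, probe 4,0,7 => slot 7
162: h=8, h2=3, probe 8,0,3 => slot 3
Table: [473, 133, -, 162, 426, 327, 314, 246, 283, -, -]

3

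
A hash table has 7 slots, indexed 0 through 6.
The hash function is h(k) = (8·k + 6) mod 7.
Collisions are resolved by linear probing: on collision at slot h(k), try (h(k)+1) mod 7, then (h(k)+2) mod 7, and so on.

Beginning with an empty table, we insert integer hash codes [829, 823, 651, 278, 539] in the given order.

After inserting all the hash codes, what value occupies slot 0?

539

Insert 829: h=2, slot 2 empty => index 2.
Insert 823: h=3, slot 3 empty => index 3.
Insert 651: h=6, slot 6 empty => index 6.
Insert 278: h=4, slot 4 empty => index 4.
Insert 539: h=6, slot 6 occupied => index 0.
Table: [539, ., 829, 823, 278, ., 651]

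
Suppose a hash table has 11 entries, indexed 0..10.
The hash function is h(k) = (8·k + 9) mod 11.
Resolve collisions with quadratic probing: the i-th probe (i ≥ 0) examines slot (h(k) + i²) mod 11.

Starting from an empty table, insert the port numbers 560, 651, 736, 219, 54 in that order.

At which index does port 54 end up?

10

560: h=1 -> slot 1
651: h=3 -> slot 3
736: h=1, probe 1,2 -> slot 2
219: h=1, probe 1,2,5 -> slot 5
54: h=1, probe 1,2,5,10 -> slot 10
Table: [-, 560, 736, 651, -, 219, -, -, -, -, 54]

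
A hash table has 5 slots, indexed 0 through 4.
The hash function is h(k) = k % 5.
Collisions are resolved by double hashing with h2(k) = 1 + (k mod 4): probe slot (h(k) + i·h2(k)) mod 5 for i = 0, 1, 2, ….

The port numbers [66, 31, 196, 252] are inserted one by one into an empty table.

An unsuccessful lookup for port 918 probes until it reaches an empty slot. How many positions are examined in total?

66 hashes to 1; slot 1 is free => place at 1.
31 hashes to 1, h2=4; 1 taken => place at 0.
196 hashes to 1, h2=1; 1 taken => place at 2.
252 hashes to 2, h2=1; 2 taken => place at 3.
Table: [31, 66, 196, 252, _]
Lookup 918: h=3, h2=3, probe 3,1,4 → slot 4 empty, not found.

3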